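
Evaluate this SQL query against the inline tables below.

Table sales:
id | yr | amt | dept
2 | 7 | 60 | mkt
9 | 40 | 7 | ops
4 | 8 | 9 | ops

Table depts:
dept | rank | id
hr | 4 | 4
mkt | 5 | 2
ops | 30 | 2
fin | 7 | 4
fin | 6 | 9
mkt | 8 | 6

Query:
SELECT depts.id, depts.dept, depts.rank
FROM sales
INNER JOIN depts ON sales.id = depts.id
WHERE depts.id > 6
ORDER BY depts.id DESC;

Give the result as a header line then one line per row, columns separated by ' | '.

After JOIN depts (5 rows):
sales.id | sales.yr | sales.amt | sales.dept | depts.dept | depts.rank | depts.id
2 | 7 | 60 | mkt | mkt | 5 | 2
2 | 7 | 60 | mkt | ops | 30 | 2
9 | 40 | 7 | ops | fin | 6 | 9
4 | 8 | 9 | ops | hr | 4 | 4
4 | 8 | 9 | ops | fin | 7 | 4
After WHERE (1 rows):
sales.id | sales.yr | sales.amt | sales.dept | depts.dept | depts.rank | depts.id
9 | 40 | 7 | ops | fin | 6 | 9
After SELECT (1 rows):
depts.id | depts.dept | depts.rank
9 | fin | 6
After ORDER BY (1 rows):
depts.id | depts.dept | depts.rank
9 | fin | 6

== RESULT ==
depts.id | depts.dept | depts.rank
9 | fin | 6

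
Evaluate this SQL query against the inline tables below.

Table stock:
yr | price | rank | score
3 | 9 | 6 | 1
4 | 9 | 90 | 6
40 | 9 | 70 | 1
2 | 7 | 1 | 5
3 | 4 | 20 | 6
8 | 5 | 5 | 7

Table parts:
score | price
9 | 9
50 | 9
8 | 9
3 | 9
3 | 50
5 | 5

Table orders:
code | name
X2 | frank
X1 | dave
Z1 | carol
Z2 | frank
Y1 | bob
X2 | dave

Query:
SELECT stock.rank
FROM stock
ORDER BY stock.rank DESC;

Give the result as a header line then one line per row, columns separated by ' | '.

After SELECT (6 rows):
stock.rank
6
90
70
1
20
5
After ORDER BY (6 rows):
stock.rank
90
70
20
6
5
1

== RESULT ==
stock.rank
90
70
20
6
5
1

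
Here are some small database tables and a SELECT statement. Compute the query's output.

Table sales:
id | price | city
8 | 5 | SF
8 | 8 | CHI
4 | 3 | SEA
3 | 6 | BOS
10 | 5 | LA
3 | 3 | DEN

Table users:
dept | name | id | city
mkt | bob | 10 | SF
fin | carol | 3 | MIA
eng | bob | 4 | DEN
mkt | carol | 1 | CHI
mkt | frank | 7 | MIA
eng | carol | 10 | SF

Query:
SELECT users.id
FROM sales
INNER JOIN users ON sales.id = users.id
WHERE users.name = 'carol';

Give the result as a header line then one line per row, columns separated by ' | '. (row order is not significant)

== RESULT ==
users.id
3
10
3

Derivation:
After JOIN users (5 rows):
sales.id | sales.price | sales.city | users.dept | users.name | users.id | users.city
4 | 3 | SEA | eng | bob | 4 | DEN
3 | 6 | BOS | fin | carol | 3 | MIA
10 | 5 | LA | mkt | bob | 10 | SF
10 | 5 | LA | eng | carol | 10 | SF
3 | 3 | DEN | fin | carol | 3 | MIA
After WHERE (3 rows):
sales.id | sales.price | sales.city | users.dept | users.name | users.id | users.city
3 | 6 | BOS | fin | carol | 3 | MIA
10 | 5 | LA | eng | carol | 10 | SF
3 | 3 | DEN | fin | carol | 3 | MIA
After SELECT (3 rows):
users.id
3
10
3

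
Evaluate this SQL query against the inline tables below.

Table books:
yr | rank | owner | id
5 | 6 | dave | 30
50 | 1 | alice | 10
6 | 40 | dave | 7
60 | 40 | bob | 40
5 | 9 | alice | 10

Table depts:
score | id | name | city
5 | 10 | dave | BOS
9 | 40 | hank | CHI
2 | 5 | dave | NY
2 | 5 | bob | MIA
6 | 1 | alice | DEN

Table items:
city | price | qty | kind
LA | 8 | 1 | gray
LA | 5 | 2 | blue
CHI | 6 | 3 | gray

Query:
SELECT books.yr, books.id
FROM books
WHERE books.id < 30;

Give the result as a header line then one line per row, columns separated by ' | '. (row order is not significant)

After WHERE (3 rows):
books.yr | books.rank | books.owner | books.id
50 | 1 | alice | 10
6 | 40 | dave | 7
5 | 9 | alice | 10
After SELECT (3 rows):
books.yr | books.id
50 | 10
6 | 7
5 | 10

== RESULT ==
books.yr | books.id
50 | 10
6 | 7
5 | 10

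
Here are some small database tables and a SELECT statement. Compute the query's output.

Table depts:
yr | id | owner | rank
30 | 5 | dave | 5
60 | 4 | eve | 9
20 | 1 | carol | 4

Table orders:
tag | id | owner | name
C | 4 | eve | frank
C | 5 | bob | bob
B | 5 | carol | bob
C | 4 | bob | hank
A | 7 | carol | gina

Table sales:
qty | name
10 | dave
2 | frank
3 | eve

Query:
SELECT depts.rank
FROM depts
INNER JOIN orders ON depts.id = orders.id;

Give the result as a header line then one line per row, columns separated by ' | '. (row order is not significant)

After JOIN orders (4 rows):
depts.yr | depts.id | depts.owner | depts.rank | orders.tag | orders.id | orders.owner | orders.name
30 | 5 | dave | 5 | C | 5 | bob | bob
30 | 5 | dave | 5 | B | 5 | carol | bob
60 | 4 | eve | 9 | C | 4 | eve | frank
60 | 4 | eve | 9 | C | 4 | bob | hank
After SELECT (4 rows):
depts.rank
5
5
9
9

== RESULT ==
depts.rank
5
5
9
9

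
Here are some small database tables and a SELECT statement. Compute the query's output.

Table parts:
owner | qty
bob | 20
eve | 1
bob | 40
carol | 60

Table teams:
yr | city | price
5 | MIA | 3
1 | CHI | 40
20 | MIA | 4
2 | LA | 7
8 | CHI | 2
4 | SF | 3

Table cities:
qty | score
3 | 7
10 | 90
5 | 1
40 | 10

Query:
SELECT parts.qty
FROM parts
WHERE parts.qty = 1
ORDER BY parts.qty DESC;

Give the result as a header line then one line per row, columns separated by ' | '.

After WHERE (1 rows):
parts.owner | parts.qty
eve | 1
After SELECT (1 rows):
parts.qty
1
After ORDER BY (1 rows):
parts.qty
1

== RESULT ==
parts.qty
1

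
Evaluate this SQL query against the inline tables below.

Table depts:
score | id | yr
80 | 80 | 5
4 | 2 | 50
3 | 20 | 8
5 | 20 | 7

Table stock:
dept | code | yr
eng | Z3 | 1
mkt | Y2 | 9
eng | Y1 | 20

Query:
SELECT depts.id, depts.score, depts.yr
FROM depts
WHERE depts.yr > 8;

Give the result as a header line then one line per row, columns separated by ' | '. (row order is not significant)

== RESULT ==
depts.id | depts.score | depts.yr
2 | 4 | 50

Derivation:
After WHERE (1 rows):
depts.score | depts.id | depts.yr
4 | 2 | 50
After SELECT (1 rows):
depts.id | depts.score | depts.yr
2 | 4 | 50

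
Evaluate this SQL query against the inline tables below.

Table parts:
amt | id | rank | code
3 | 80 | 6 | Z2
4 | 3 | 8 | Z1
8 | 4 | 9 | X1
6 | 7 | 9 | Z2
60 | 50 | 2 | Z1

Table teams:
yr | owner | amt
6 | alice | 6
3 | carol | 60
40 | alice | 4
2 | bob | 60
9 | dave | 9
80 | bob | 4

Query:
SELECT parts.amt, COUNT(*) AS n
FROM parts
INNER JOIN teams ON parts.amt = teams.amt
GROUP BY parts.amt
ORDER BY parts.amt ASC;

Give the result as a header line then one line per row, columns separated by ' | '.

== RESULT ==
parts.amt | n
4 | 2
6 | 1
60 | 2

Derivation:
After JOIN teams (5 rows):
parts.amt | parts.id | parts.rank | parts.code | teams.yr | teams.owner | teams.amt
4 | 3 | 8 | Z1 | 40 | alice | 4
4 | 3 | 8 | Z1 | 80 | bob | 4
6 | 7 | 9 | Z2 | 6 | alice | 6
60 | 50 | 2 | Z1 | 3 | carol | 60
60 | 50 | 2 | Z1 | 2 | bob | 60
After GROUP BY (3 rows):
parts.amt | n
4 | 2
6 | 1
60 | 2
After ORDER BY (3 rows):
parts.amt | n
4 | 2
6 | 1
60 | 2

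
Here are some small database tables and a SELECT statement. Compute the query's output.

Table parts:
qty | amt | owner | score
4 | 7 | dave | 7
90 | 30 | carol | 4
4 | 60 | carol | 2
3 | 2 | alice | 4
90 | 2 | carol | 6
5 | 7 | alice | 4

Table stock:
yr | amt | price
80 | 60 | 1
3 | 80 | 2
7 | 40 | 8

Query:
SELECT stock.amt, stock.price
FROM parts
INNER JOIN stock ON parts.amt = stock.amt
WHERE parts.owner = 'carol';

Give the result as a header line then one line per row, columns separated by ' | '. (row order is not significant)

== RESULT ==
stock.amt | stock.price
60 | 1

Derivation:
After JOIN stock (1 rows):
parts.qty | parts.amt | parts.owner | parts.score | stock.yr | stock.amt | stock.price
4 | 60 | carol | 2 | 80 | 60 | 1
After WHERE (1 rows):
parts.qty | parts.amt | parts.owner | parts.score | stock.yr | stock.amt | stock.price
4 | 60 | carol | 2 | 80 | 60 | 1
After SELECT (1 rows):
stock.amt | stock.price
60 | 1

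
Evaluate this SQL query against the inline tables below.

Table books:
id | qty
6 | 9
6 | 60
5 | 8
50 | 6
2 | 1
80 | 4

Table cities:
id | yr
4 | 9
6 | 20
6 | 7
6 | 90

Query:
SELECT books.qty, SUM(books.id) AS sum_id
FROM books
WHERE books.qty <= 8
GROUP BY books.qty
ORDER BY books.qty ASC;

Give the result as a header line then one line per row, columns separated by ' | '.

After WHERE (4 rows):
books.id | books.qty
5 | 8
50 | 6
2 | 1
80 | 4
After GROUP BY (4 rows):
books.qty | sum_id
8 | 5
6 | 50
1 | 2
4 | 80
After ORDER BY (4 rows):
books.qty | sum_id
1 | 2
4 | 80
6 | 50
8 | 5

== RESULT ==
books.qty | sum_id
1 | 2
4 | 80
6 | 50
8 | 5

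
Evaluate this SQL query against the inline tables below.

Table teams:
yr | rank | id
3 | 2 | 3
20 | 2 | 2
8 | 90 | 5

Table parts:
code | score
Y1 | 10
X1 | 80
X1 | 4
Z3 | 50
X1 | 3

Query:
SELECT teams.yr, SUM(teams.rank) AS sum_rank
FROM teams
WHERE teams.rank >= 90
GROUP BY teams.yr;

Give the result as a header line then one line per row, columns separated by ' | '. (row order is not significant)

== RESULT ==
teams.yr | sum_rank
8 | 90

Derivation:
After WHERE (1 rows):
teams.yr | teams.rank | teams.id
8 | 90 | 5
After GROUP BY (1 rows):
teams.yr | sum_rank
8 | 90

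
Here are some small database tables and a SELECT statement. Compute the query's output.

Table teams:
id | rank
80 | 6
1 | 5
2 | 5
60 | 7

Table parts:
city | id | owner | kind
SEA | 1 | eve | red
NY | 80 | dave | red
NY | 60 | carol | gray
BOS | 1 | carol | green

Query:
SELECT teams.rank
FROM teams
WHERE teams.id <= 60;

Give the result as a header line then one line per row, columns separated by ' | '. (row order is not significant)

After WHERE (3 rows):
teams.id | teams.rank
1 | 5
2 | 5
60 | 7
After SELECT (3 rows):
teams.rank
5
5
7

== RESULT ==
teams.rank
5
5
7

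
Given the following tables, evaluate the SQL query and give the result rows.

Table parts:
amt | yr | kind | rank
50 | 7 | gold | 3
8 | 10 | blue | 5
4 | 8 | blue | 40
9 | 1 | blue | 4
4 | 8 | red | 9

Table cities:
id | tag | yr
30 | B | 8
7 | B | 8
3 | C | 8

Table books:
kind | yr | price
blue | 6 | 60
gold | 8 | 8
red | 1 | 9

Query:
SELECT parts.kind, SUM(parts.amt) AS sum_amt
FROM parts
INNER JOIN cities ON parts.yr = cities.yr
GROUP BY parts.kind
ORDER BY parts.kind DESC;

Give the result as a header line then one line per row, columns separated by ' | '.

After JOIN cities (6 rows):
parts.amt | parts.yr | parts.kind | parts.rank | cities.id | cities.tag | cities.yr
4 | 8 | blue | 40 | 30 | B | 8
4 | 8 | blue | 40 | 7 | B | 8
4 | 8 | blue | 40 | 3 | C | 8
4 | 8 | red | 9 | 30 | B | 8
4 | 8 | red | 9 | 7 | B | 8
4 | 8 | red | 9 | 3 | C | 8
After GROUP BY (2 rows):
parts.kind | sum_amt
blue | 12
red | 12
After ORDER BY (2 rows):
parts.kind | sum_amt
red | 12
blue | 12

== RESULT ==
parts.kind | sum_amt
red | 12
blue | 12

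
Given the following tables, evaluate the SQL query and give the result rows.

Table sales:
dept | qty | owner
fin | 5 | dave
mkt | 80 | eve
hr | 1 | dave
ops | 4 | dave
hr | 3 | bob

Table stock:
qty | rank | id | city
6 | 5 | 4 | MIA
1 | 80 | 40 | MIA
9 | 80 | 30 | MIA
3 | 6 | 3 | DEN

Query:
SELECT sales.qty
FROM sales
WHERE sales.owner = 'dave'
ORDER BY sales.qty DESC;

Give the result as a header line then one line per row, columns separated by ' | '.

After WHERE (3 rows):
sales.dept | sales.qty | sales.owner
fin | 5 | dave
hr | 1 | dave
ops | 4 | dave
After SELECT (3 rows):
sales.qty
5
1
4
After ORDER BY (3 rows):
sales.qty
5
4
1

== RESULT ==
sales.qty
5
4
1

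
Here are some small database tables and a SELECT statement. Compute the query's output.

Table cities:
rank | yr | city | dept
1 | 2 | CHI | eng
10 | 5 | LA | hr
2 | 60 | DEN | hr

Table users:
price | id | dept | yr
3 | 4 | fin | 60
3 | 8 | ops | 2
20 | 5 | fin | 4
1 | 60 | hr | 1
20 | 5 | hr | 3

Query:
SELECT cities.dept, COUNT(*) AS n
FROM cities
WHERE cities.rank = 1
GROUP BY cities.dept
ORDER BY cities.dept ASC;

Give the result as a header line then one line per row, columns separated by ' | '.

== RESULT ==
cities.dept | n
eng | 1

Derivation:
After WHERE (1 rows):
cities.rank | cities.yr | cities.city | cities.dept
1 | 2 | CHI | eng
After GROUP BY (1 rows):
cities.dept | n
eng | 1
After ORDER BY (1 rows):
cities.dept | n
eng | 1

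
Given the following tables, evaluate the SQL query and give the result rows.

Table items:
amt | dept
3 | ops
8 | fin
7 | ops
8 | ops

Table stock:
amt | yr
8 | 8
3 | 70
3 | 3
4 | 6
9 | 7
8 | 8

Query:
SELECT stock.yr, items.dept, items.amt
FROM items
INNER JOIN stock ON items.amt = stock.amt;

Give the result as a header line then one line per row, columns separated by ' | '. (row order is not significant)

After JOIN stock (6 rows):
items.amt | items.dept | stock.amt | stock.yr
3 | ops | 3 | 70
3 | ops | 3 | 3
8 | fin | 8 | 8
8 | fin | 8 | 8
8 | ops | 8 | 8
8 | ops | 8 | 8
After SELECT (6 rows):
stock.yr | items.dept | items.amt
70 | ops | 3
3 | ops | 3
8 | fin | 8
8 | fin | 8
8 | ops | 8
8 | ops | 8

== RESULT ==
stock.yr | items.dept | items.amt
70 | ops | 3
3 | ops | 3
8 | fin | 8
8 | fin | 8
8 | ops | 8
8 | ops | 8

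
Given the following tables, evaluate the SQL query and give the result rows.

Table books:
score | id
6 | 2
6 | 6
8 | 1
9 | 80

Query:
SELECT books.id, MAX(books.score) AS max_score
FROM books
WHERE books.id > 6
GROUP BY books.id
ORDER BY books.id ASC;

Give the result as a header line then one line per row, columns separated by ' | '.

== RESULT ==
books.id | max_score
80 | 9

Derivation:
After WHERE (1 rows):
books.score | books.id
9 | 80
After GROUP BY (1 rows):
books.id | max_score
80 | 9
After ORDER BY (1 rows):
books.id | max_score
80 | 9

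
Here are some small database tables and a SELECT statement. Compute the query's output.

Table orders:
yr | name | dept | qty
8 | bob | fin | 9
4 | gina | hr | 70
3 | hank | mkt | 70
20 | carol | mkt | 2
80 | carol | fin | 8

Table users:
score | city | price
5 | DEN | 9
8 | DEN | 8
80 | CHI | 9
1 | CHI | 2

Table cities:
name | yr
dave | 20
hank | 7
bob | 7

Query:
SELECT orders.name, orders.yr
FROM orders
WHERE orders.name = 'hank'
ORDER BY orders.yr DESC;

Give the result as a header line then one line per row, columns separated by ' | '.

After WHERE (1 rows):
orders.yr | orders.name | orders.dept | orders.qty
3 | hank | mkt | 70
After SELECT (1 rows):
orders.name | orders.yr
hank | 3
After ORDER BY (1 rows):
orders.name | orders.yr
hank | 3

== RESULT ==
orders.name | orders.yr
hank | 3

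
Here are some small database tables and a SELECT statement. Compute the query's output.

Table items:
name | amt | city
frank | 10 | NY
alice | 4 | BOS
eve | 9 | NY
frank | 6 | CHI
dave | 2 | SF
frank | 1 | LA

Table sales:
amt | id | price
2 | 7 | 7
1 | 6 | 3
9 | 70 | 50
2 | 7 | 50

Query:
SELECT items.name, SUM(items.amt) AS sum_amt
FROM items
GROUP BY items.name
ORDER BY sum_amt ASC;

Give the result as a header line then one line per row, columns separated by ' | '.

== RESULT ==
items.name | sum_amt
dave | 2
alice | 4
eve | 9
frank | 17

Derivation:
After GROUP BY (4 rows):
items.name | sum_amt
frank | 17
alice | 4
eve | 9
dave | 2
After ORDER BY (4 rows):
items.name | sum_amt
dave | 2
alice | 4
eve | 9
frank | 17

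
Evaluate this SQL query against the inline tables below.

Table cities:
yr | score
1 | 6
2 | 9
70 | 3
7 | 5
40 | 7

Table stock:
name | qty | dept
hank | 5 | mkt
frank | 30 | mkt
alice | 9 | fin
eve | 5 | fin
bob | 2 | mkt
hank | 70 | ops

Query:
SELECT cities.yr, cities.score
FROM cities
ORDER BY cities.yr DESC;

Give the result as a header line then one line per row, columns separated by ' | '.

After SELECT (5 rows):
cities.yr | cities.score
1 | 6
2 | 9
70 | 3
7 | 5
40 | 7
After ORDER BY (5 rows):
cities.yr | cities.score
70 | 3
40 | 7
7 | 5
2 | 9
1 | 6

== RESULT ==
cities.yr | cities.score
70 | 3
40 | 7
7 | 5
2 | 9
1 | 6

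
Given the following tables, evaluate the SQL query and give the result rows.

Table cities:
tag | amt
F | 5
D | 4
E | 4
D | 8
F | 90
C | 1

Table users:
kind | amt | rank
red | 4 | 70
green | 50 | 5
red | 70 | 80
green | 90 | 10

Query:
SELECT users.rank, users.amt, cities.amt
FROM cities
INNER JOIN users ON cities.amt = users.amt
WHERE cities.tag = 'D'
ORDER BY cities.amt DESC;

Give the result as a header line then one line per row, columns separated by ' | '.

After JOIN users (3 rows):
cities.tag | cities.amt | users.kind | users.amt | users.rank
D | 4 | red | 4 | 70
E | 4 | red | 4 | 70
F | 90 | green | 90 | 10
After WHERE (1 rows):
cities.tag | cities.amt | users.kind | users.amt | users.rank
D | 4 | red | 4 | 70
After SELECT (1 rows):
users.rank | users.amt | cities.amt
70 | 4 | 4
After ORDER BY (1 rows):
users.rank | users.amt | cities.amt
70 | 4 | 4

== RESULT ==
users.rank | users.amt | cities.amt
70 | 4 | 4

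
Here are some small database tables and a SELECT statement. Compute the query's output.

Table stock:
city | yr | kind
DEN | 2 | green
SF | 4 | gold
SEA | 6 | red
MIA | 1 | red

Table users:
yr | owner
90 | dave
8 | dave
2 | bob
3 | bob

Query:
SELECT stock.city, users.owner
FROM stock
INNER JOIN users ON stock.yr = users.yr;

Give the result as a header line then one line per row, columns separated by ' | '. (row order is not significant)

== RESULT ==
stock.city | users.owner
DEN | bob

Derivation:
After JOIN users (1 rows):
stock.city | stock.yr | stock.kind | users.yr | users.owner
DEN | 2 | green | 2 | bob
After SELECT (1 rows):
stock.city | users.owner
DEN | bob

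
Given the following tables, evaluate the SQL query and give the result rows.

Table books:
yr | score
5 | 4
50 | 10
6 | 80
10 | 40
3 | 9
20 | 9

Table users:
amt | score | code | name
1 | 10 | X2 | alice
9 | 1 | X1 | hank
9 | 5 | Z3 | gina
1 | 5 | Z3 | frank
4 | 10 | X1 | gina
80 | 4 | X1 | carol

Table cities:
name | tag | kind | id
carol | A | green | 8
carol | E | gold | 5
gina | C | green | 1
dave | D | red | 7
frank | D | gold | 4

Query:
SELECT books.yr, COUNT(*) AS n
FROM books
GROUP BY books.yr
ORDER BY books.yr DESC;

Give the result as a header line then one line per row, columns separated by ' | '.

== RESULT ==
books.yr | n
50 | 1
20 | 1
10 | 1
6 | 1
5 | 1
3 | 1

Derivation:
After GROUP BY (6 rows):
books.yr | n
5 | 1
50 | 1
6 | 1
10 | 1
3 | 1
20 | 1
After ORDER BY (6 rows):
books.yr | n
50 | 1
20 | 1
10 | 1
6 | 1
5 | 1
3 | 1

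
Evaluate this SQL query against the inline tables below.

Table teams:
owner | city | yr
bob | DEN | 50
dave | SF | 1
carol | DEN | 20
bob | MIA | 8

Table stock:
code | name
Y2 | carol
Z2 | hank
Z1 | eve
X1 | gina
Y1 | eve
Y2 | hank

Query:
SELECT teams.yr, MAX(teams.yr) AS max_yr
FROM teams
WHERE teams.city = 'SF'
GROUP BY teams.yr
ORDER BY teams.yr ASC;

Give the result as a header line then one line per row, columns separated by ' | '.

After WHERE (1 rows):
teams.owner | teams.city | teams.yr
dave | SF | 1
After GROUP BY (1 rows):
teams.yr | max_yr
1 | 1
After ORDER BY (1 rows):
teams.yr | max_yr
1 | 1

== RESULT ==
teams.yr | max_yr
1 | 1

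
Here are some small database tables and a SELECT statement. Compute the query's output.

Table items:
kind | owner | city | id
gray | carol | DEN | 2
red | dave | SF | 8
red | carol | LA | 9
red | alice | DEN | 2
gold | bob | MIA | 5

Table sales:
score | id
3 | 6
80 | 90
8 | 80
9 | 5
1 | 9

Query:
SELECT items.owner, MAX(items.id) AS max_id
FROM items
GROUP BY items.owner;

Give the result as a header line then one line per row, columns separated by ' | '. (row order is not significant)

== RESULT ==
items.owner | max_id
carol | 9
dave | 8
alice | 2
bob | 5

Derivation:
After GROUP BY (4 rows):
items.owner | max_id
carol | 9
dave | 8
alice | 2
bob | 5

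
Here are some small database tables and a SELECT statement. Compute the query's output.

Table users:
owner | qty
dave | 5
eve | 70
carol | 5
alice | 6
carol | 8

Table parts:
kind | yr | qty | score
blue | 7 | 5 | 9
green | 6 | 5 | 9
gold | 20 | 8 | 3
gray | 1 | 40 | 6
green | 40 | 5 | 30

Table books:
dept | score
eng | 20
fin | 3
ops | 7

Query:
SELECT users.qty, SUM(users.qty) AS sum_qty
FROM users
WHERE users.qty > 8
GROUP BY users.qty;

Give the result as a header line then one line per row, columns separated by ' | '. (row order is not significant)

After WHERE (1 rows):
users.owner | users.qty
eve | 70
After GROUP BY (1 rows):
users.qty | sum_qty
70 | 70

== RESULT ==
users.qty | sum_qty
70 | 70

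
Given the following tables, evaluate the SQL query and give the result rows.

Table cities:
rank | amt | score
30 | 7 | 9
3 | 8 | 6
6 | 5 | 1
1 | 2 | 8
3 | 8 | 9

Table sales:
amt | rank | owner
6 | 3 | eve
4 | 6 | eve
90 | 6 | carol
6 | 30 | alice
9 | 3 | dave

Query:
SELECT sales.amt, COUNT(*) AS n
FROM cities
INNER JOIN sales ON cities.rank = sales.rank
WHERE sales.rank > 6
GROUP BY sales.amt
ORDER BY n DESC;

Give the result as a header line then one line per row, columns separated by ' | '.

== RESULT ==
sales.amt | n
6 | 1

Derivation:
After JOIN sales (7 rows):
cities.rank | cities.amt | cities.score | sales.amt | sales.rank | sales.owner
30 | 7 | 9 | 6 | 30 | alice
3 | 8 | 6 | 6 | 3 | eve
3 | 8 | 6 | 9 | 3 | dave
6 | 5 | 1 | 4 | 6 | eve
6 | 5 | 1 | 90 | 6 | carol
3 | 8 | 9 | 6 | 3 | eve
3 | 8 | 9 | 9 | 3 | dave
After WHERE (1 rows):
cities.rank | cities.amt | cities.score | sales.amt | sales.rank | sales.owner
30 | 7 | 9 | 6 | 30 | alice
After GROUP BY (1 rows):
sales.amt | n
6 | 1
After ORDER BY (1 rows):
sales.amt | n
6 | 1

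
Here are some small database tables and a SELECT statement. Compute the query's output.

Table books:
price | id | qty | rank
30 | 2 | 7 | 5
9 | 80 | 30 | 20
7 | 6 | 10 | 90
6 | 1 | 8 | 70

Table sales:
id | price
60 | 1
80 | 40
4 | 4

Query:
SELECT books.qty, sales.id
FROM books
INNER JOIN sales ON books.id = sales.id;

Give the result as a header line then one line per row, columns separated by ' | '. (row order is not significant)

After JOIN sales (1 rows):
books.price | books.id | books.qty | books.rank | sales.id | sales.price
9 | 80 | 30 | 20 | 80 | 40
After SELECT (1 rows):
books.qty | sales.id
30 | 80

== RESULT ==
books.qty | sales.id
30 | 80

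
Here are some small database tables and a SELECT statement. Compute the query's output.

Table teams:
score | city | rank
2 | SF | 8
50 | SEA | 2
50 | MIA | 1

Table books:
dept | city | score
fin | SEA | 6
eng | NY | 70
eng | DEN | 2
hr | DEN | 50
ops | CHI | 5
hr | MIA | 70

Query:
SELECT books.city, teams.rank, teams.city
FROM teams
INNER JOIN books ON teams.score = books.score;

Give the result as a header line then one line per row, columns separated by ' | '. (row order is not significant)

After JOIN books (3 rows):
teams.score | teams.city | teams.rank | books.dept | books.city | books.score
2 | SF | 8 | eng | DEN | 2
50 | SEA | 2 | hr | DEN | 50
50 | MIA | 1 | hr | DEN | 50
After SELECT (3 rows):
books.city | teams.rank | teams.city
DEN | 8 | SF
DEN | 2 | SEA
DEN | 1 | MIA

== RESULT ==
books.city | teams.rank | teams.city
DEN | 8 | SF
DEN | 2 | SEA
DEN | 1 | MIA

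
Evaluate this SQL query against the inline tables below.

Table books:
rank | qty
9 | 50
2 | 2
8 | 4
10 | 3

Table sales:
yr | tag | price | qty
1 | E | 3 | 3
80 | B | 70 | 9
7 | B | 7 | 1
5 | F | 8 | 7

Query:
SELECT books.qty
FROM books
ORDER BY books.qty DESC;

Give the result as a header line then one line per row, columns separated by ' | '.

== RESULT ==
books.qty
50
4
3
2

Derivation:
After SELECT (4 rows):
books.qty
50
2
4
3
After ORDER BY (4 rows):
books.qty
50
4
3
2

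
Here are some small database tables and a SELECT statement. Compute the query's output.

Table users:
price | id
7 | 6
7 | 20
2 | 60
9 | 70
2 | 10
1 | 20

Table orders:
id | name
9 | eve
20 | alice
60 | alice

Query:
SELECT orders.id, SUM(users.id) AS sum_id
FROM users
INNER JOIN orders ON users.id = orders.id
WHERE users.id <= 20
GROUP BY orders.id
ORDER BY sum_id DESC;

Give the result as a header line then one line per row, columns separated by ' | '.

== RESULT ==
orders.id | sum_id
20 | 40

Derivation:
After JOIN orders (3 rows):
users.price | users.id | orders.id | orders.name
7 | 20 | 20 | alice
2 | 60 | 60 | alice
1 | 20 | 20 | alice
After WHERE (2 rows):
users.price | users.id | orders.id | orders.name
7 | 20 | 20 | alice
1 | 20 | 20 | alice
After GROUP BY (1 rows):
orders.id | sum_id
20 | 40
After ORDER BY (1 rows):
orders.id | sum_id
20 | 40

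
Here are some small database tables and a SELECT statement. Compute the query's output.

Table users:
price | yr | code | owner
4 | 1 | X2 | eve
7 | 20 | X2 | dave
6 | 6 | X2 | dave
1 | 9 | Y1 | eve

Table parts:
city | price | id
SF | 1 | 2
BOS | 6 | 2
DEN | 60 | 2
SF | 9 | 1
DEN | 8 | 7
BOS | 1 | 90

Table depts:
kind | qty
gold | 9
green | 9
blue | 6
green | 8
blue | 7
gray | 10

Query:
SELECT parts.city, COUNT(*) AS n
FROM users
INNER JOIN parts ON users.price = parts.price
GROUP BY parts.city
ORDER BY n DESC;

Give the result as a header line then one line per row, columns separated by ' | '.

After JOIN parts (3 rows):
users.price | users.yr | users.code | users.owner | parts.city | parts.price | parts.id
6 | 6 | X2 | dave | BOS | 6 | 2
1 | 9 | Y1 | eve | SF | 1 | 2
1 | 9 | Y1 | eve | BOS | 1 | 90
After GROUP BY (2 rows):
parts.city | n
BOS | 2
SF | 1
After ORDER BY (2 rows):
parts.city | n
BOS | 2
SF | 1

== RESULT ==
parts.city | n
BOS | 2
SF | 1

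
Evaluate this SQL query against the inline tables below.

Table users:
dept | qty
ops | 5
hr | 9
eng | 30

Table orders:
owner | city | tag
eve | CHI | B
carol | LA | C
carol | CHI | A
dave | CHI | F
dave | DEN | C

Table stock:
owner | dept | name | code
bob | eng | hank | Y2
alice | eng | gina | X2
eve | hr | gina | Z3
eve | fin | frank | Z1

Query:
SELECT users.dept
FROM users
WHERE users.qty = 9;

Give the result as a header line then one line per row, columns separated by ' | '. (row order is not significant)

After WHERE (1 rows):
users.dept | users.qty
hr | 9
After SELECT (1 rows):
users.dept
hr

== RESULT ==
users.dept
hr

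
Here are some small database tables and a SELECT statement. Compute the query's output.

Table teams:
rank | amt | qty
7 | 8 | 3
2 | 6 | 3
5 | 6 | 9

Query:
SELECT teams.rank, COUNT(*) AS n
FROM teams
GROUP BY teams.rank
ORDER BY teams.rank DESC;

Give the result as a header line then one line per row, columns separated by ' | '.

After GROUP BY (3 rows):
teams.rank | n
7 | 1
2 | 1
5 | 1
After ORDER BY (3 rows):
teams.rank | n
7 | 1
5 | 1
2 | 1

== RESULT ==
teams.rank | n
7 | 1
5 | 1
2 | 1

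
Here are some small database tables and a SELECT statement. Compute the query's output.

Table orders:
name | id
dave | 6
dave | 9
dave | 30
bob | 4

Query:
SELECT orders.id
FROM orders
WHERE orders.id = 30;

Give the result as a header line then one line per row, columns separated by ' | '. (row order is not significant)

== RESULT ==
orders.id
30

Derivation:
After WHERE (1 rows):
orders.name | orders.id
dave | 30
After SELECT (1 rows):
orders.id
30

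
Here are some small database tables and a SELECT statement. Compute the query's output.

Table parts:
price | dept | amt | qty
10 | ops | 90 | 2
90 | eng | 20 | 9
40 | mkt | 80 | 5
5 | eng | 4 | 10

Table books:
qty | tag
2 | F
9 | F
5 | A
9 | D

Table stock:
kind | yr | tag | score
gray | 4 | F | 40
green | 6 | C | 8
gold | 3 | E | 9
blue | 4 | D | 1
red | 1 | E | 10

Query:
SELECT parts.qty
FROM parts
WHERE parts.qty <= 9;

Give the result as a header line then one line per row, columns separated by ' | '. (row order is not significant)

== RESULT ==
parts.qty
2
9
5

Derivation:
After WHERE (3 rows):
parts.price | parts.dept | parts.amt | parts.qty
10 | ops | 90 | 2
90 | eng | 20 | 9
40 | mkt | 80 | 5
After SELECT (3 rows):
parts.qty
2
9
5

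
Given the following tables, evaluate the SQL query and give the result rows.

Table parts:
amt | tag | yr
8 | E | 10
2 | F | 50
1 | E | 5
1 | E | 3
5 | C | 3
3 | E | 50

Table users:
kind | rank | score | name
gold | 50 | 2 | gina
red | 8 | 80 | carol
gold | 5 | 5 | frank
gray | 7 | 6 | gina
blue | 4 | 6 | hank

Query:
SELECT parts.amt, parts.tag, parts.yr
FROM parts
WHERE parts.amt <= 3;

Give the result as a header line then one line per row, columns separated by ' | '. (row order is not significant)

After WHERE (4 rows):
parts.amt | parts.tag | parts.yr
2 | F | 50
1 | E | 5
1 | E | 3
3 | E | 50
After SELECT (4 rows):
parts.amt | parts.tag | parts.yr
2 | F | 50
1 | E | 5
1 | E | 3
3 | E | 50

== RESULT ==
parts.amt | parts.tag | parts.yr
2 | F | 50
1 | E | 5
1 | E | 3
3 | E | 50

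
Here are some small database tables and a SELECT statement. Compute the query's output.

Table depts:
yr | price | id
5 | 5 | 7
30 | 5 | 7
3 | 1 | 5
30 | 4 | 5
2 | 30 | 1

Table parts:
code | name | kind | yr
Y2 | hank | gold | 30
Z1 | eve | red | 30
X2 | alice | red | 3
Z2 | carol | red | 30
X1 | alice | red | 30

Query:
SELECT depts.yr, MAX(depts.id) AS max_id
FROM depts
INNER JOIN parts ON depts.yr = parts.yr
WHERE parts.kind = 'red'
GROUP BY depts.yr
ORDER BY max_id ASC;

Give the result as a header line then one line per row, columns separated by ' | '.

After JOIN parts (9 rows):
depts.yr | depts.price | depts.id | parts.code | parts.name | parts.kind | parts.yr
30 | 5 | 7 | Y2 | hank | gold | 30
30 | 5 | 7 | Z1 | eve | red | 30
30 | 5 | 7 | Z2 | carol | red | 30
30 | 5 | 7 | X1 | alice | red | 30
3 | 1 | 5 | X2 | alice | red | 3
30 | 4 | 5 | Y2 | hank | gold | 30
30 | 4 | 5 | Z1 | eve | red | 30
30 | 4 | 5 | Z2 | carol | red | 30
30 | 4 | 5 | X1 | alice | red | 30
After WHERE (7 rows):
depts.yr | depts.price | depts.id | parts.code | parts.name | parts.kind | parts.yr
30 | 5 | 7 | Z1 | eve | red | 30
30 | 5 | 7 | Z2 | carol | red | 30
30 | 5 | 7 | X1 | alice | red | 30
3 | 1 | 5 | X2 | alice | red | 3
30 | 4 | 5 | Z1 | eve | red | 30
30 | 4 | 5 | Z2 | carol | red | 30
30 | 4 | 5 | X1 | alice | red | 30
After GROUP BY (2 rows):
depts.yr | max_id
30 | 7
3 | 5
After ORDER BY (2 rows):
depts.yr | max_id
3 | 5
30 | 7

== RESULT ==
depts.yr | max_id
3 | 5
30 | 7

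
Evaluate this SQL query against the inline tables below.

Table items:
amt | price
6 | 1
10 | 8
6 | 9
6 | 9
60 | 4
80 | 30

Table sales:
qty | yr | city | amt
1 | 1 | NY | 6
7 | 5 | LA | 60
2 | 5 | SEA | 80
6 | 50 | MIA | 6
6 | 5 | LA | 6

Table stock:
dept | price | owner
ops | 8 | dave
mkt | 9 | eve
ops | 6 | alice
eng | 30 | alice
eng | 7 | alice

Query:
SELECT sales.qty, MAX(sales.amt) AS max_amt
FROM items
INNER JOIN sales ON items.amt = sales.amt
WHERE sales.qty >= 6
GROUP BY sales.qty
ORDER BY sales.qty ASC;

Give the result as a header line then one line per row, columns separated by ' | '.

After JOIN sales (11 rows):
items.amt | items.price | sales.qty | sales.yr | sales.city | sales.amt
6 | 1 | 1 | 1 | NY | 6
6 | 1 | 6 | 50 | MIA | 6
6 | 1 | 6 | 5 | LA | 6
6 | 9 | 1 | 1 | NY | 6
6 | 9 | 6 | 50 | MIA | 6
6 | 9 | 6 | 5 | LA | 6
6 | 9 | 1 | 1 | NY | 6
6 | 9 | 6 | 50 | MIA | 6
6 | 9 | 6 | 5 | LA | 6
60 | 4 | 7 | 5 | LA | 60
80 | 30 | 2 | 5 | SEA | 80
After WHERE (7 rows):
items.amt | items.price | sales.qty | sales.yr | sales.city | sales.amt
6 | 1 | 6 | 50 | MIA | 6
6 | 1 | 6 | 5 | LA | 6
6 | 9 | 6 | 50 | MIA | 6
6 | 9 | 6 | 5 | LA | 6
6 | 9 | 6 | 50 | MIA | 6
6 | 9 | 6 | 5 | LA | 6
60 | 4 | 7 | 5 | LA | 60
After GROUP BY (2 rows):
sales.qty | max_amt
6 | 6
7 | 60
After ORDER BY (2 rows):
sales.qty | max_amt
6 | 6
7 | 60

== RESULT ==
sales.qty | max_amt
6 | 6
7 | 60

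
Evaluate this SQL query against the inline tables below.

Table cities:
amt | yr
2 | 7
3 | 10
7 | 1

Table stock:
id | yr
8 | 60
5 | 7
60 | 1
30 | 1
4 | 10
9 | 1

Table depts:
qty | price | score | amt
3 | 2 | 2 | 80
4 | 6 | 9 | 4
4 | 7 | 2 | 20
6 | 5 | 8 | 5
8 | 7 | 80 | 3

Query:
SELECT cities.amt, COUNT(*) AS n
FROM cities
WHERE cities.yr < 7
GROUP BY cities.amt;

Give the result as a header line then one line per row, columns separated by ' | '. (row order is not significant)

After WHERE (1 rows):
cities.amt | cities.yr
7 | 1
After GROUP BY (1 rows):
cities.amt | n
7 | 1

== RESULT ==
cities.amt | n
7 | 1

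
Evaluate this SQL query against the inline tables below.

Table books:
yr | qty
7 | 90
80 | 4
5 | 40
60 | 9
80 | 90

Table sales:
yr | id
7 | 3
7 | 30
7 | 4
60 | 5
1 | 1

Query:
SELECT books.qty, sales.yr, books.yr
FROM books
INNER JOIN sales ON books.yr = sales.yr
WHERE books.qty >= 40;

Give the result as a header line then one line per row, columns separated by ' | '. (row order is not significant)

After JOIN sales (4 rows):
books.yr | books.qty | sales.yr | sales.id
7 | 90 | 7 | 3
7 | 90 | 7 | 30
7 | 90 | 7 | 4
60 | 9 | 60 | 5
After WHERE (3 rows):
books.yr | books.qty | sales.yr | sales.id
7 | 90 | 7 | 3
7 | 90 | 7 | 30
7 | 90 | 7 | 4
After SELECT (3 rows):
books.qty | sales.yr | books.yr
90 | 7 | 7
90 | 7 | 7
90 | 7 | 7

== RESULT ==
books.qty | sales.yr | books.yr
90 | 7 | 7
90 | 7 | 7
90 | 7 | 7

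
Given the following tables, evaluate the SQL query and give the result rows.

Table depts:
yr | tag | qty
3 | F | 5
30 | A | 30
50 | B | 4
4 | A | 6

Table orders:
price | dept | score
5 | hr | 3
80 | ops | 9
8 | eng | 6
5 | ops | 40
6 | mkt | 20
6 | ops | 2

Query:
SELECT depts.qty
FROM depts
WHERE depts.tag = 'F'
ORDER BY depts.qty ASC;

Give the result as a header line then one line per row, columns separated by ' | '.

After WHERE (1 rows):
depts.yr | depts.tag | depts.qty
3 | F | 5
After SELECT (1 rows):
depts.qty
5
After ORDER BY (1 rows):
depts.qty
5

== RESULT ==
depts.qty
5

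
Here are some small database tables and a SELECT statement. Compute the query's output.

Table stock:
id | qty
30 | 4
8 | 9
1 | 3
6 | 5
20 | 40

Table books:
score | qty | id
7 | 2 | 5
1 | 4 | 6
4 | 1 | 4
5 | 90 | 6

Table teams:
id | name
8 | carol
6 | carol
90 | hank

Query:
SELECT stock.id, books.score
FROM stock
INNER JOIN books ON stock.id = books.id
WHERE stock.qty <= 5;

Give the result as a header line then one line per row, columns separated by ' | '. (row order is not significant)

== RESULT ==
stock.id | books.score
6 | 1
6 | 5

Derivation:
After JOIN books (2 rows):
stock.id | stock.qty | books.score | books.qty | books.id
6 | 5 | 1 | 4 | 6
6 | 5 | 5 | 90 | 6
After WHERE (2 rows):
stock.id | stock.qty | books.score | books.qty | books.id
6 | 5 | 1 | 4 | 6
6 | 5 | 5 | 90 | 6
After SELECT (2 rows):
stock.id | books.score
6 | 1
6 | 5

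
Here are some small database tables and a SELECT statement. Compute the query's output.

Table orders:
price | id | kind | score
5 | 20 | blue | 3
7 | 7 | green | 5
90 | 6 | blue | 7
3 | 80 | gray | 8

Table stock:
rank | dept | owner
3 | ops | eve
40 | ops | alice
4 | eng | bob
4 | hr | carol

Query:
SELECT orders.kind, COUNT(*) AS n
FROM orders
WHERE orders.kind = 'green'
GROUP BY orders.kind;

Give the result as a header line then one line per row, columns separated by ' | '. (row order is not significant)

== RESULT ==
orders.kind | n
green | 1

Derivation:
After WHERE (1 rows):
orders.price | orders.id | orders.kind | orders.score
7 | 7 | green | 5
After GROUP BY (1 rows):
orders.kind | n
green | 1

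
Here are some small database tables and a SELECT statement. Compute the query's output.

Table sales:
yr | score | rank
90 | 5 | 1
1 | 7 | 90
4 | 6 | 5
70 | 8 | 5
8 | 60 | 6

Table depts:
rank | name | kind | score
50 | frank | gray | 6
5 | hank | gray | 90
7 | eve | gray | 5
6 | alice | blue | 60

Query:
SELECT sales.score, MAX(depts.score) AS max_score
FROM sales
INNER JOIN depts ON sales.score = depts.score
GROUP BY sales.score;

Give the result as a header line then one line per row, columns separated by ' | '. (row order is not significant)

== RESULT ==
sales.score | max_score
5 | 5
6 | 6
60 | 60

Derivation:
After JOIN depts (3 rows):
sales.yr | sales.score | sales.rank | depts.rank | depts.name | depts.kind | depts.score
90 | 5 | 1 | 7 | eve | gray | 5
4 | 6 | 5 | 50 | frank | gray | 6
8 | 60 | 6 | 6 | alice | blue | 60
After GROUP BY (3 rows):
sales.score | max_score
5 | 5
6 | 6
60 | 60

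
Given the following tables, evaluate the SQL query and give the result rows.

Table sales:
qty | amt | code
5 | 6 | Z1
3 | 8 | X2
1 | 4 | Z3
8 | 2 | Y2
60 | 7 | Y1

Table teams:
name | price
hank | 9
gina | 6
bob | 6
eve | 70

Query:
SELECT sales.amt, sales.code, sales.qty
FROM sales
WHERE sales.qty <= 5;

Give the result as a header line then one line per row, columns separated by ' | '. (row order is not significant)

== RESULT ==
sales.amt | sales.code | sales.qty
6 | Z1 | 5
8 | X2 | 3
4 | Z3 | 1

Derivation:
After WHERE (3 rows):
sales.qty | sales.amt | sales.code
5 | 6 | Z1
3 | 8 | X2
1 | 4 | Z3
After SELECT (3 rows):
sales.amt | sales.code | sales.qty
6 | Z1 | 5
8 | X2 | 3
4 | Z3 | 1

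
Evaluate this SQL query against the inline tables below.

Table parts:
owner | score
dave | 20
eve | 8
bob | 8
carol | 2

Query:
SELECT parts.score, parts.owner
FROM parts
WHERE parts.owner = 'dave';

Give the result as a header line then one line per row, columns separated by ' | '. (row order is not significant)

After WHERE (1 rows):
parts.owner | parts.score
dave | 20
After SELECT (1 rows):
parts.score | parts.owner
20 | dave

== RESULT ==
parts.score | parts.owner
20 | dave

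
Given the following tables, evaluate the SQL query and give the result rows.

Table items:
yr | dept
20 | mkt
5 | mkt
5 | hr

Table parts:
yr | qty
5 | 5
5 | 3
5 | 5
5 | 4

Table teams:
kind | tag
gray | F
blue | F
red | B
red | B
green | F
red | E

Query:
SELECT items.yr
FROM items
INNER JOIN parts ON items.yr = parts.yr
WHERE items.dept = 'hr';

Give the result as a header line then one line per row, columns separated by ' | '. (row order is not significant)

After JOIN parts (8 rows):
items.yr | items.dept | parts.yr | parts.qty
5 | mkt | 5 | 5
5 | mkt | 5 | 3
5 | mkt | 5 | 5
5 | mkt | 5 | 4
5 | hr | 5 | 5
5 | hr | 5 | 3
5 | hr | 5 | 5
5 | hr | 5 | 4
After WHERE (4 rows):
items.yr | items.dept | parts.yr | parts.qty
5 | hr | 5 | 5
5 | hr | 5 | 3
5 | hr | 5 | 5
5 | hr | 5 | 4
After SELECT (4 rows):
items.yr
5
5
5
5

== RESULT ==
items.yr
5
5
5
5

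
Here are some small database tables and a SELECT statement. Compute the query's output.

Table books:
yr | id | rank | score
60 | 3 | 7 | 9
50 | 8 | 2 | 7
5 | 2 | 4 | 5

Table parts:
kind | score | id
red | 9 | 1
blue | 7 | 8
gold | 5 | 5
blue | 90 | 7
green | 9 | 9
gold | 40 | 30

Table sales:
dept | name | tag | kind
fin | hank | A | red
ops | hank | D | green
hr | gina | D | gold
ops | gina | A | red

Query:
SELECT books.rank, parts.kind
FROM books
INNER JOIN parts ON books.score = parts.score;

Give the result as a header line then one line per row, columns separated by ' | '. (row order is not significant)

After JOIN parts (4 rows):
books.yr | books.id | books.rank | books.score | parts.kind | parts.score | parts.id
60 | 3 | 7 | 9 | red | 9 | 1
60 | 3 | 7 | 9 | green | 9 | 9
50 | 8 | 2 | 7 | blue | 7 | 8
5 | 2 | 4 | 5 | gold | 5 | 5
After SELECT (4 rows):
books.rank | parts.kind
7 | red
7 | green
2 | blue
4 | gold

== RESULT ==
books.rank | parts.kind
7 | red
7 | green
2 | blue
4 | gold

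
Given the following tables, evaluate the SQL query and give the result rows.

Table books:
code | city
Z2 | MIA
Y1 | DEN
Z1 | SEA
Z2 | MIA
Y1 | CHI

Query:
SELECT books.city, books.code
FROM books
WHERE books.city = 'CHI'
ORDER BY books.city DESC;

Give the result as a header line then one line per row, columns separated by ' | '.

== RESULT ==
books.city | books.code
CHI | Y1

Derivation:
After WHERE (1 rows):
books.code | books.city
Y1 | CHI
After SELECT (1 rows):
books.city | books.code
CHI | Y1
After ORDER BY (1 rows):
books.city | books.code
CHI | Y1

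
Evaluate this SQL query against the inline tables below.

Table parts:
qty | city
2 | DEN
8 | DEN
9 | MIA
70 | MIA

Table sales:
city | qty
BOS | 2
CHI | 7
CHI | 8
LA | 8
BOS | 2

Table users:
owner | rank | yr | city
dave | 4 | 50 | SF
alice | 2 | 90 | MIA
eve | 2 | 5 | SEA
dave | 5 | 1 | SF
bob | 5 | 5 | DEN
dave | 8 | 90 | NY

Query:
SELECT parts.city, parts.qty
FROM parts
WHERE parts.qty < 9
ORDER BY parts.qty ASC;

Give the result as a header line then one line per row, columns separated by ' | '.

After WHERE (2 rows):
parts.qty | parts.city
2 | DEN
8 | DEN
After SELECT (2 rows):
parts.city | parts.qty
DEN | 2
DEN | 8
After ORDER BY (2 rows):
parts.city | parts.qty
DEN | 2
DEN | 8

== RESULT ==
parts.city | parts.qty
DEN | 2
DEN | 8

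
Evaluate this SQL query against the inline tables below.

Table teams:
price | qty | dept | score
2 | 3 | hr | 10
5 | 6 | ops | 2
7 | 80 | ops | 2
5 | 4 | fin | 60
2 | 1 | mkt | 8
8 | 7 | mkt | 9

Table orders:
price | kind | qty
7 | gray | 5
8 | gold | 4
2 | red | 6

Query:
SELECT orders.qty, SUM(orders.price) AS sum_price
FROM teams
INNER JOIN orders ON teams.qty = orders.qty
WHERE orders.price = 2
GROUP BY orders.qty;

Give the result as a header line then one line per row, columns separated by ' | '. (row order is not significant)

After JOIN orders (2 rows):
teams.price | teams.qty | teams.dept | teams.score | orders.price | orders.kind | orders.qty
5 | 6 | ops | 2 | 2 | red | 6
5 | 4 | fin | 60 | 8 | gold | 4
After WHERE (1 rows):
teams.price | teams.qty | teams.dept | teams.score | orders.price | orders.kind | orders.qty
5 | 6 | ops | 2 | 2 | red | 6
After GROUP BY (1 rows):
orders.qty | sum_price
6 | 2

== RESULT ==
orders.qty | sum_price
6 | 2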